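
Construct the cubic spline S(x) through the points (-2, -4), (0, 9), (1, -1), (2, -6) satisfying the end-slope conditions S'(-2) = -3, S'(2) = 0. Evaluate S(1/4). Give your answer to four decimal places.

7.5494

With σ_i denoting the second derivative at x_i, h_i = 2, 1, 1, and Δ_i = (y_(i+1) − y_i)/h_i = 13/2, -10, -5:
  2·σ_0 + 6·σ_1 + 1·σ_2 = 6(Δ_1 - Δ_0) = -99
  1·σ_1 + 4·σ_2 + 1·σ_3 = 6(Δ_2 - Δ_1) = 30
Clamped end conditions give two more equations: 2h_0·σ_0 + h_0·σ_1 = 6(Δ_0 - S'(-2)) = 57 and h_2·σ_2 + 2h_2·σ_3 = 6(S'(2) - Δ_2) = 30.
Solving: σ_0 = 621/22, σ_1 = -615/22, σ_2 = 135/11, σ_3 = 195/22.
On [0, 1], S(x) = 9 - 30/11·x - 615/44·x² + 295/44·x³.
With x = 1/4: S(1/4) = 21259/2816.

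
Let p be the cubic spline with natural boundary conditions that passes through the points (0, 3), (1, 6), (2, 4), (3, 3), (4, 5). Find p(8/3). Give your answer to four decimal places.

2.9683

With M_i denoting the second derivative at x_i, h_i = 1, 1, 1, 1, and Δ_i = (y_(i+1) − y_i)/h_i = 3, -2, -1, 2:
  1·M_0 + 4·M_1 + 1·M_2 = 6(Δ_1 - Δ_0) = -30
  1·M_1 + 4·M_2 + 1·M_3 = 6(Δ_2 - Δ_1) = 6
  1·M_2 + 4·M_3 + 1·M_4 = 6(Δ_3 - Δ_2) = 18
Natural end conditions: M_0 = M_4 = 0.
Solving the tridiagonal system: M_0 = 0, M_1 = -57/7, M_2 = 18/7, M_3 = 27/7, M_4 = 0.
On [2, 3], p(x) = 4 - 5/2·(x - 2) + 9/7·(x - 2)² + 3/14·(x - 2)³.
With (x - 2) = 2/3: p(8/3) = 187/63.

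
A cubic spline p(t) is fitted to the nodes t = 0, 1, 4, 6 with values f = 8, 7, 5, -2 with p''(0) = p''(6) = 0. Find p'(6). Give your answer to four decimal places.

-4.1667

Write M_i for p''(x_i). With h_i = 1, 3, 2 and divided differences Δ_i = -1, -2/3, -7/2, the continuity of p' gives the tridiagonal system
  1·M_0 + 8·M_1 + 3·M_2 = 6(Δ_1 - Δ_0) = 2
  3·M_1 + 10·M_2 + 2·M_3 = 6(Δ_2 - Δ_1) = -17
Natural end conditions: M_0 = M_3 = 0.
Solving the tridiagonal system: M_0 = 0, M_1 = 1, M_2 = -2, M_3 = 0.
On [4, 6], p'(t) = b_2 + 2c_2·(t - 4) + 3d_2·(t - 4)² with b_2 = Δ_2 - h_2(2M_2 + M_3)/6 = -13/6, c_2 = M_2/2 = -1, d_2 = (M_3 - M_2)/(6h_2) = 1/6. So p'(6) = -25/6.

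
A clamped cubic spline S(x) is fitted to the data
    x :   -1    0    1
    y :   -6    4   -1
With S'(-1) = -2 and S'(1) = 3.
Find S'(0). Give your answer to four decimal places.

3.5000

Let σ_i = S''(x_i). Step sizes h_i = 1, 1; slopes of the chords Δ_i = (y_(i+1) - y_i)/h_i = 10, -5.
  1·σ_0 + 4·σ_1 + 1·σ_2 = 6(Δ_1 - Δ_0) = -90
Clamped end conditions give two more equations: 2h_0·σ_0 + h_0·σ_1 = 6(Δ_0 - S'(-1)) = 72 and h_1·σ_1 + 2h_1·σ_2 = 6(S'(1) - Δ_1) = 48.
Forward elimination and back-substitution give σ_0 = 61, σ_1 = -50, σ_2 = 49.
On [0, 1], S'(x) = b_1 + 2c_1·x + 3d_1·x² with b_1 = Δ_1 - h_1(2σ_1 + σ_2)/6 = 7/2, c_1 = σ_1/2 = -25, d_1 = (σ_2 - σ_1)/(6h_1) = 33/2. So S'(0) = 7/2.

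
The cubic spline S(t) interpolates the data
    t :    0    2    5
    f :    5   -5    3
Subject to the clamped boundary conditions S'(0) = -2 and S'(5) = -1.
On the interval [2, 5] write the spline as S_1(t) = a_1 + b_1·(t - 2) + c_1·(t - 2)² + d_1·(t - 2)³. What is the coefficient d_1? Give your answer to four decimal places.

Let M_i = S''(x_i). Step sizes h_i = 2, 3; slopes of the chords Δ_i = (y_(i+1) - y_i)/h_i = -5, 8/3.
  2·M_0 + 10·M_1 + 3·M_2 = 6(Δ_1 - Δ_0) = 46
Clamped end conditions give two more equations: 2h_0·M_0 + h_0·M_1 = 6(Δ_0 - S'(0)) = -18 and h_1·M_1 + 2h_1·M_2 = 6(S'(5) - Δ_1) = -22.
Solving: M_0 = -89/10, M_1 = 44/5, M_2 = -121/15.
On [2, 5], with S_1(t) = a_1 + b_1·(t - 2) + c_1·(t - 2)² + d_1·(t - 2)³: c_1 = M_1/2 = 22/5, d_1 = (M_2 - M_1)/(6h_1) = -253/270, b_1 = Δ_1 - h_1(2M_1 + M_2)/6 = -21/10.

-0.9370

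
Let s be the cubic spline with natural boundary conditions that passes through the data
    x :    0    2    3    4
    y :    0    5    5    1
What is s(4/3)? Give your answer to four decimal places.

With M_i denoting the second derivative at x_i, h_i = 2, 1, 1, and Δ_i = (y_(i+1) − y_i)/h_i = 5/2, 0, -4:
  2·M_0 + 6·M_1 + 1·M_2 = 6(Δ_1 - Δ_0) = -15
  1·M_1 + 4·M_2 + 1·M_3 = 6(Δ_2 - Δ_1) = -24
Natural end conditions: M_0 = M_3 = 0.
Forward elimination and back-substitution give M_0 = 0, M_1 = -36/23, M_2 = -129/23, M_3 = 0.
On [0, 2], s(x) = 0 + 139/46·x + 0·x² - 3/23·x³.
With x = 4/3: s(4/3) = 770/207.

3.7198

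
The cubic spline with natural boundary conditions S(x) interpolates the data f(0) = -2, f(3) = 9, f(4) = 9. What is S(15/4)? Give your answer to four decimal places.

9.1074

With M_i denoting the second derivative at x_i, h_i = 3, 1, and Δ_i = (y_(i+1) − y_i)/h_i = 11/3, 0:
  3·M_0 + 8·M_1 + 1·M_2 = 6(Δ_1 - Δ_0) = -22
Natural end conditions: M_0 = M_2 = 0.
Solving: M_0 = 0, M_1 = -11/4, M_2 = 0.
On [3, 4], S(x) = 9 + 11/12·(x - 3) - 11/8·(x - 3)² + 11/24·(x - 3)³.
With (x - 3) = 3/4: S(15/4) = 4663/512.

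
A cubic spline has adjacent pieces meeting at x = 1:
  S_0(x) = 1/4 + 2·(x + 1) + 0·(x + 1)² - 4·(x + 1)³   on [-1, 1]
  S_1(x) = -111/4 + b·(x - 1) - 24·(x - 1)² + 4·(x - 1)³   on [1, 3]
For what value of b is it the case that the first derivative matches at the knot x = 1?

S_0'(x) = 2 + 0·(x + 1) - 12·(x + 1)², so S_0'(1) = -46. On the right, S_1'(1) = b, so b = -46.

-46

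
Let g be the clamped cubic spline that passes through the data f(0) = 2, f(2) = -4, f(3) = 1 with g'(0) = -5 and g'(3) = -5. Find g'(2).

With σ_i denoting the second derivative at x_i, h_i = 2, 1, and Δ_i = (y_(i+1) − y_i)/h_i = -3, 5:
  2·σ_0 + 6·σ_1 + 1·σ_2 = 6(Δ_1 - Δ_0) = 48
Clamped end conditions give two more equations: 2h_0·σ_0 + h_0·σ_1 = 6(Δ_0 - g'(0)) = 12 and h_1·σ_1 + 2h_1·σ_2 = 6(g'(3) - Δ_1) = -60.
Forward elimination and back-substitution give σ_0 = -5, σ_1 = 16, σ_2 = -38.
On [2, 3], g'(x) = b_1 + 2c_1·(x - 2) + 3d_1·(x - 2)² with b_1 = Δ_1 - h_1(2σ_1 + σ_2)/6 = 6, c_1 = σ_1/2 = 8, d_1 = (σ_2 - σ_1)/(6h_1) = -9. So g'(2) = 6.

6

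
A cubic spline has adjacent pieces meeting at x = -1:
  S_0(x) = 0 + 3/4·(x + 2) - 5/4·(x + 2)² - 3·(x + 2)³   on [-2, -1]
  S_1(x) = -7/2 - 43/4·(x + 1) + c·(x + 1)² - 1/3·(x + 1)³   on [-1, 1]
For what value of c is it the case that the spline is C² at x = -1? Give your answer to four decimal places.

S_0''(x) = -5/2 - 18·(x + 2), so S_0''(-1) = -41/2. On the right, S_1''(-1) = 2c, so c = -41/4.

-10.2500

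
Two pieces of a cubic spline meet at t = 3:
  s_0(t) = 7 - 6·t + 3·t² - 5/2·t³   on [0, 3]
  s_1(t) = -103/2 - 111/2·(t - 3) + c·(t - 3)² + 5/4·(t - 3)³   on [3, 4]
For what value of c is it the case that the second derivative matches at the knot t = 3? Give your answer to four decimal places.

s_0''(t) = 6 - 15·t, so s_0''(3) = -39. On the right, s_1''(3) = 2c, so c = -39/2.

-19.5000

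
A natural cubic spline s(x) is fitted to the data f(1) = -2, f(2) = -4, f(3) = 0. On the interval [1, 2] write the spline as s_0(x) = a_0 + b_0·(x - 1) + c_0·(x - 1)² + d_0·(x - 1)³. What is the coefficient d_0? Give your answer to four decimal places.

1.5000

Write σ_i for s''(x_i). With h_i = 1, 1 and divided differences Δ_i = -2, 4, the continuity of s' gives the tridiagonal system
  1·σ_0 + 4·σ_1 + 1·σ_2 = 6(Δ_1 - Δ_0) = 36
Natural end conditions: σ_0 = σ_2 = 0.
Solving: σ_0 = 0, σ_1 = 9, σ_2 = 0.
On [1, 2], with s_0(x) = a_0 + b_0·(x - 1) + c_0·(x - 1)² + d_0·(x - 1)³: c_0 = σ_0/2 = 0, d_0 = (σ_1 - σ_0)/(6h_0) = 3/2, b_0 = Δ_0 - h_0(2σ_0 + σ_1)/6 = -7/2.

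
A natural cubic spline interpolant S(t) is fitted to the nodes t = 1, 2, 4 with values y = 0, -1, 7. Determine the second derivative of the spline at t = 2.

Put M_i = S'' at the i-th knot. Here h = (1, 2) and Δ = (-1, 4), so the interior equations h_(i-1)·M_(i-1) + 2(h_(i-1)+h_i)·M_i + h_i·M_(i+1) = 6(Δ_i − Δ_(i-1)) read
  1·M_0 + 6·M_1 + 2·M_2 = 6(Δ_1 - Δ_0) = 30
Natural end conditions: M_0 = M_2 = 0.
Solving: M_0 = 0, M_1 = 5, M_2 = 0.

5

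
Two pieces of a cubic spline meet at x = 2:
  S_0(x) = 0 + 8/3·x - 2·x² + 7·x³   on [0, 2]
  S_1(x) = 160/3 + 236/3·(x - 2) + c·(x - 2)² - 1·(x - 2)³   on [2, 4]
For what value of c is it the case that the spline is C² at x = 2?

S_0''(x) = -4 + 42·x, so S_0''(2) = 80. On the right, S_1''(2) = 2c, so c = 40.

40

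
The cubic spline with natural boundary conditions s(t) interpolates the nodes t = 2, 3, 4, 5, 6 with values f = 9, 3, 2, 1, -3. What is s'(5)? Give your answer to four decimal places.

-2.5714

With σ_i denoting the second derivative at x_i, h_i = 1, 1, 1, 1, and Δ_i = (y_(i+1) − y_i)/h_i = -6, -1, -1, -4:
  1·σ_0 + 4·σ_1 + 1·σ_2 = 6(Δ_1 - Δ_0) = 30
  1·σ_1 + 4·σ_2 + 1·σ_3 = 6(Δ_2 - Δ_1) = 0
  1·σ_2 + 4·σ_3 + 1·σ_4 = 6(Δ_3 - Δ_2) = -18
Natural end conditions: σ_0 = σ_4 = 0.
Hence σ_0 = 0, σ_1 = 54/7, σ_2 = -6/7, σ_3 = -30/7, σ_4 = 0.
On [5, 6], s'(t) = b_3 + 2c_3·(t - 5) + 3d_3·(t - 5)² with b_3 = Δ_3 - h_3(2σ_3 + σ_4)/6 = -18/7, c_3 = σ_3/2 = -15/7, d_3 = (σ_4 - σ_3)/(6h_3) = 5/7. So s'(5) = -18/7.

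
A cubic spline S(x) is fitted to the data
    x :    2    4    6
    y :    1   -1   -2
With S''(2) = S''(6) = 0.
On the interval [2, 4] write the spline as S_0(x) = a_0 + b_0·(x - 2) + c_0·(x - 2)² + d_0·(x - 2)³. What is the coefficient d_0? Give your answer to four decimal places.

0.0313

Let σ_i = S''(x_i). Step sizes h_i = 2, 2; slopes of the chords Δ_i = (y_(i+1) - y_i)/h_i = -1, -1/2.
  2·σ_0 + 8·σ_1 + 2·σ_2 = 6(Δ_1 - Δ_0) = 3
Natural end conditions: σ_0 = σ_2 = 0.
Solving: σ_0 = 0, σ_1 = 3/8, σ_2 = 0.
On [2, 4], with S_0(x) = a_0 + b_0·(x - 2) + c_0·(x - 2)² + d_0·(x - 2)³: c_0 = σ_0/2 = 0, d_0 = (σ_1 - σ_0)/(6h_0) = 1/32, b_0 = Δ_0 - h_0(2σ_0 + σ_1)/6 = -9/8.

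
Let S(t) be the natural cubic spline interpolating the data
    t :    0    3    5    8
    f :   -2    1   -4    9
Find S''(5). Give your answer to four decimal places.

Put M_i = S'' at the i-th knot. Here h = (3, 2, 3) and Δ = (1, -5/2, 13/3), so the interior equations h_(i-1)·M_(i-1) + 2(h_(i-1)+h_i)·M_i + h_i·M_(i+1) = 6(Δ_i − Δ_(i-1)) read
  3·M_0 + 10·M_1 + 2·M_2 = 6(Δ_1 - Δ_0) = -21
  2·M_1 + 10·M_2 + 3·M_3 = 6(Δ_2 - Δ_1) = 41
Natural end conditions: M_0 = M_3 = 0.
Hence M_0 = 0, M_1 = -73/24, M_2 = 113/24, M_3 = 0.

4.7083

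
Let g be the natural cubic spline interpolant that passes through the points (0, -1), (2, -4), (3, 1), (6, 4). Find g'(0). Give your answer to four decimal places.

Let M_i = g''(x_i). Step sizes h_i = 2, 1, 3; slopes of the chords Δ_i = (y_(i+1) - y_i)/h_i = -3/2, 5, 1.
  2·M_0 + 6·M_1 + 1·M_2 = 6(Δ_1 - Δ_0) = 39
  1·M_1 + 8·M_2 + 3·M_3 = 6(Δ_2 - Δ_1) = -24
Natural end conditions: M_0 = M_3 = 0.
Forward elimination and back-substitution give M_0 = 0, M_1 = 336/47, M_2 = -183/47, M_3 = 0.
On [0, 2], g'(t) = b_0 + 2c_0·t + 3d_0·t² with b_0 = Δ_0 - h_0(2M_0 + M_1)/6 = -365/94, c_0 = M_0/2 = 0, d_0 = (M_1 - M_0)/(6h_0) = 28/47. So g'(0) = -365/94.

-3.8830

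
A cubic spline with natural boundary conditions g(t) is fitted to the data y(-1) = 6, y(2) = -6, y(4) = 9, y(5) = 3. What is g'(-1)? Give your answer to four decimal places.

Let M_i = g''(x_i). Step sizes h_i = 3, 2, 1; slopes of the chords Δ_i = (y_(i+1) - y_i)/h_i = -4, 15/2, -6.
  3·M_0 + 10·M_1 + 2·M_2 = 6(Δ_1 - Δ_0) = 69
  2·M_1 + 6·M_2 + 1·M_3 = 6(Δ_2 - Δ_1) = -81
Natural end conditions: M_0 = M_3 = 0.
Solving: M_0 = 0, M_1 = 72/7, M_2 = -237/14, M_3 = 0.
On [-1, 2], g'(t) = b_0 + 2c_0·(t + 1) + 3d_0·(t + 1)² with b_0 = Δ_0 - h_0(2M_0 + M_1)/6 = -64/7, c_0 = M_0/2 = 0, d_0 = (M_1 - M_0)/(6h_0) = 4/7. So g'(-1) = -64/7.

-9.1429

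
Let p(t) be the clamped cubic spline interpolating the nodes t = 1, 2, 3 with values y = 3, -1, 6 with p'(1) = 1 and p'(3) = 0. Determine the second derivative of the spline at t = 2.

Let M_i = p''(x_i). Step sizes h_i = 1, 1; slopes of the chords Δ_i = (y_(i+1) - y_i)/h_i = -4, 7.
  1·M_0 + 4·M_1 + 1·M_2 = 6(Δ_1 - Δ_0) = 66
Clamped end conditions give two more equations: 2h_0·M_0 + h_0·M_1 = 6(Δ_0 - p'(1)) = -30 and h_1·M_1 + 2h_1·M_2 = 6(p'(3) - Δ_1) = -42.
Forward elimination and back-substitution give M_0 = -32, M_1 = 34, M_2 = -38.

34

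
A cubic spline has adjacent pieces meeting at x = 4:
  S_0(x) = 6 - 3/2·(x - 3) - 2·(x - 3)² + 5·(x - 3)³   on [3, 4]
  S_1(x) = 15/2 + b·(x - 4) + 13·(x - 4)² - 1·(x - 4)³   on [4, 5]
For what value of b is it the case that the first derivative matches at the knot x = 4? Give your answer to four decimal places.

S_0'(x) = -3/2 - 4·(x - 3) + 15·(x - 3)², so S_0'(4) = 19/2. On the right, S_1'(4) = b, so b = 19/2.

9.5000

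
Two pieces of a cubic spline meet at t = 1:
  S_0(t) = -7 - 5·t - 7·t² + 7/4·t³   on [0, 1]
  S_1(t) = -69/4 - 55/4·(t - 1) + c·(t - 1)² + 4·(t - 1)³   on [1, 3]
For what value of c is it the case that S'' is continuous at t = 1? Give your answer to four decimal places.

-1.7500

S_0''(t) = -14 + 21/2·t, so S_0''(1) = -7/2. On the right, S_1''(1) = 2c, so c = -7/4.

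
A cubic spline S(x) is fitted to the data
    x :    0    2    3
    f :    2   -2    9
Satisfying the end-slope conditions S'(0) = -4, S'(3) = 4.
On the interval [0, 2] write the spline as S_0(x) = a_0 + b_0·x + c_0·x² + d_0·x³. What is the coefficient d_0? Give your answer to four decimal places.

2.3333

Let M_i = S''(x_i). Step sizes h_i = 2, 1; slopes of the chords Δ_i = (y_(i+1) - y_i)/h_i = -2, 11.
  2·M_0 + 6·M_1 + 1·M_2 = 6(Δ_1 - Δ_0) = 78
Clamped end conditions give two more equations: 2h_0·M_0 + h_0·M_1 = 6(Δ_0 - S'(0)) = 12 and h_1·M_1 + 2h_1·M_2 = 6(S'(3) - Δ_1) = -42.
Forward elimination and back-substitution give M_0 = -22/3, M_1 = 62/3, M_2 = -94/3.
On [0, 2], with S_0(x) = a_0 + b_0·x + c_0·x² + d_0·x³: c_0 = M_0/2 = -11/3, d_0 = (M_1 - M_0)/(6h_0) = 7/3, b_0 = Δ_0 - h_0(2M_0 + M_1)/6 = -4.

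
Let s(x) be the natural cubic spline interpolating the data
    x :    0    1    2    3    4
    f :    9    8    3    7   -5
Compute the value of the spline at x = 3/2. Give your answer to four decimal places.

With σ_i denoting the second derivative at x_i, h_i = 1, 1, 1, 1, and Δ_i = (y_(i+1) − y_i)/h_i = -1, -5, 4, -12:
  1·σ_0 + 4·σ_1 + 1·σ_2 = 6(Δ_1 - Δ_0) = -24
  1·σ_1 + 4·σ_2 + 1·σ_3 = 6(Δ_2 - Δ_1) = 54
  1·σ_2 + 4·σ_3 + 1·σ_4 = 6(Δ_3 - Δ_2) = -96
Natural end conditions: σ_0 = σ_4 = 0.
Solving: σ_0 = 0, σ_1 = -12, σ_2 = 24, σ_3 = -30, σ_4 = 0.
On [1, 2], s(x) = 8 - 5·(x - 1) - 6·(x - 1)² + 6·(x - 1)³.
With (x - 1) = 1/2: s(3/2) = 19/4.

4.7500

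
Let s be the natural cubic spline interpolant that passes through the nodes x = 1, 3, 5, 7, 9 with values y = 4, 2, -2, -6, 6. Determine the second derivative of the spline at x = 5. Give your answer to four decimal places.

Let m_i = s''(x_i). Step sizes h_i = 2, 2, 2, 2; slopes of the chords Δ_i = (y_(i+1) - y_i)/h_i = -1, -2, -2, 6.
  2·m_0 + 8·m_1 + 2·m_2 = 6(Δ_1 - Δ_0) = -6
  2·m_1 + 8·m_2 + 2·m_3 = 6(Δ_2 - Δ_1) = 0
  2·m_2 + 8·m_3 + 2·m_4 = 6(Δ_3 - Δ_2) = 48
Natural end conditions: m_0 = m_4 = 0.
Hence m_0 = 0, m_1 = -3/8, m_2 = -3/2, m_3 = 51/8, m_4 = 0.

-1.5000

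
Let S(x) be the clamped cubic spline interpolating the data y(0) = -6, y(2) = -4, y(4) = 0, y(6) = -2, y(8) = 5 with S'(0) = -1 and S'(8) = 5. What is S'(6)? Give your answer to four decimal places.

0.6339

With M_i denoting the second derivative at x_i, h_i = 2, 2, 2, 2, and Δ_i = (y_(i+1) − y_i)/h_i = 1, 2, -1, 7/2:
  2·M_0 + 8·M_1 + 2·M_2 = 6(Δ_1 - Δ_0) = 6
  2·M_1 + 8·M_2 + 2·M_3 = 6(Δ_2 - Δ_1) = -18
  2·M_2 + 8·M_3 + 2·M_4 = 6(Δ_3 - Δ_2) = 27
Clamped end conditions give two more equations: 2h_0·M_0 + h_0·M_1 = 6(Δ_0 - S'(0)) = 12 and h_3·M_3 + 2h_3·M_4 = 6(S'(8) - Δ_3) = 9.
Hence M_0 = 279/112, M_1 = 57/56, M_2 = -57/16, M_3 = 237/56, M_4 = 15/112.
On [6, 8], S'(x) = b_3 + 2c_3·(x - 6) + 3d_3·(x - 6)² with b_3 = Δ_3 - h_3(2M_3 + M_4)/6 = 71/112, c_3 = M_3/2 = 237/112, d_3 = (M_4 - M_3)/(6h_3) = -153/448. So S'(6) = 71/112.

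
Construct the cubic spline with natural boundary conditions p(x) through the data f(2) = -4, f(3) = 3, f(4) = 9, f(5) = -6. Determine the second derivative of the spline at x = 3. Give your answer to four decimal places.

Write M_i for p''(x_i). With h_i = 1, 1, 1 and divided differences Δ_i = 7, 6, -15, the continuity of p' gives the tridiagonal system
  1·M_0 + 4·M_1 + 1·M_2 = 6(Δ_1 - Δ_0) = -6
  1·M_1 + 4·M_2 + 1·M_3 = 6(Δ_2 - Δ_1) = -126
Natural end conditions: M_0 = M_3 = 0.
Hence M_0 = 0, M_1 = 34/5, M_2 = -166/5, M_3 = 0.

6.8000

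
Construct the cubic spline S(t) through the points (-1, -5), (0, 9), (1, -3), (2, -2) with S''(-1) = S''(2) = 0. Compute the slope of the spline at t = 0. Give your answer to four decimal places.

With M_i denoting the second derivative at x_i, h_i = 1, 1, 1, and Δ_i = (y_(i+1) − y_i)/h_i = 14, -12, 1:
  1·M_0 + 4·M_1 + 1·M_2 = 6(Δ_1 - Δ_0) = -156
  1·M_1 + 4·M_2 + 1·M_3 = 6(Δ_2 - Δ_1) = 78
Natural end conditions: M_0 = M_3 = 0.
Solving the tridiagonal system: M_0 = 0, M_1 = -234/5, M_2 = 156/5, M_3 = 0.
On [0, 1], S'(t) = b_1 + 2c_1·t + 3d_1·t² with b_1 = Δ_1 - h_1(2M_1 + M_2)/6 = -8/5, c_1 = M_1/2 = -117/5, d_1 = (M_2 - M_1)/(6h_1) = 13. So S'(0) = -8/5.

-1.6000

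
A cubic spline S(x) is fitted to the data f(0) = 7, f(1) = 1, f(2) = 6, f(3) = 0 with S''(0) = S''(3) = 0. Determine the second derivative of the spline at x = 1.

With M_i denoting the second derivative at x_i, h_i = 1, 1, 1, and Δ_i = (y_(i+1) − y_i)/h_i = -6, 5, -6:
  1·M_0 + 4·M_1 + 1·M_2 = 6(Δ_1 - Δ_0) = 66
  1·M_1 + 4·M_2 + 1·M_3 = 6(Δ_2 - Δ_1) = -66
Natural end conditions: M_0 = M_3 = 0.
Solving the tridiagonal system: M_0 = 0, M_1 = 22, M_2 = -22, M_3 = 0.

22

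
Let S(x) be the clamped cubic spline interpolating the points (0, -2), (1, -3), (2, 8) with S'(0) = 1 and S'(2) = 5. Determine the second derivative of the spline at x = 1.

32

Let σ_i = S''(x_i). Step sizes h_i = 1, 1; slopes of the chords Δ_i = (y_(i+1) - y_i)/h_i = -1, 11.
  1·σ_0 + 4·σ_1 + 1·σ_2 = 6(Δ_1 - Δ_0) = 72
Clamped end conditions give two more equations: 2h_0·σ_0 + h_0·σ_1 = 6(Δ_0 - S'(0)) = -12 and h_1·σ_1 + 2h_1·σ_2 = 6(S'(2) - Δ_1) = -36.
Hence σ_0 = -22, σ_1 = 32, σ_2 = -34.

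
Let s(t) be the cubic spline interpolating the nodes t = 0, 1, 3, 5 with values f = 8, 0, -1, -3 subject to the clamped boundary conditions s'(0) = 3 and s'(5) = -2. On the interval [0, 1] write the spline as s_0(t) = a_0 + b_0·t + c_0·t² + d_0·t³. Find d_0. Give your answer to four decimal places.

Write σ_i for s''(x_i). With h_i = 1, 2, 2 and divided differences Δ_i = -8, -1/2, -1, the continuity of s' gives the tridiagonal system
  1·σ_0 + 6·σ_1 + 2·σ_2 = 6(Δ_1 - Δ_0) = 45
  2·σ_1 + 8·σ_2 + 2·σ_3 = 6(Δ_2 - Δ_1) = -3
Clamped end conditions give two more equations: 2h_0·σ_0 + h_0·σ_1 = 6(Δ_0 - s'(0)) = -66 and h_2·σ_2 + 2h_2·σ_3 = 6(s'(5) - Δ_2) = -6.
Forward elimination and back-substitution give σ_0 = -941/23, σ_1 = 364/23, σ_2 = -104/23, σ_3 = 35/46.
On [0, 1], with s_0(t) = a_0 + b_0·t + c_0·t² + d_0·t³: c_0 = σ_0/2 = -941/46, d_0 = (σ_1 - σ_0)/(6h_0) = 435/46, b_0 = Δ_0 - h_0(2σ_0 + σ_1)/6 = 3.

9.4565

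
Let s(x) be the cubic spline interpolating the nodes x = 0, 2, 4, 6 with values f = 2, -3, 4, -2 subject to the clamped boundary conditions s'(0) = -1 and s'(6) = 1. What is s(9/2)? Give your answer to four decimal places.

2.9313

Write M_i for s''(x_i). With h_i = 2, 2, 2 and divided differences Δ_i = -5/2, 7/2, -3, the continuity of s' gives the tridiagonal system
  2·M_0 + 8·M_1 + 2·M_2 = 6(Δ_1 - Δ_0) = 36
  2·M_1 + 8·M_2 + 2·M_3 = 6(Δ_2 - Δ_1) = -39
Clamped end conditions give two more equations: 2h_0·M_0 + h_0·M_1 = 6(Δ_0 - s'(0)) = -9 and h_2·M_2 + 2h_2·M_3 = 6(s'(6) - Δ_2) = 24.
Solving: M_0 = -98/15, M_1 = 257/30, M_2 = -146/15, M_3 = 163/15.
On [4, 6], s(x) = 4 - 2/15·(x - 4) - 73/15·(x - 4)² + 103/60·(x - 4)³.
With (x - 4) = 1/2: s(9/2) = 469/160.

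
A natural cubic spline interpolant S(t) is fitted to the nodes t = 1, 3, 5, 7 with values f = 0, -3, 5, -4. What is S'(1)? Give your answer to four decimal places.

Put M_i = S'' at the i-th knot. Here h = (2, 2, 2) and Δ = (-3/2, 4, -9/2), so the interior equations h_(i-1)·M_(i-1) + 2(h_(i-1)+h_i)·M_i + h_i·M_(i+1) = 6(Δ_i − Δ_(i-1)) read
  2·M_0 + 8·M_1 + 2·M_2 = 6(Δ_1 - Δ_0) = 33
  2·M_1 + 8·M_2 + 2·M_3 = 6(Δ_2 - Δ_1) = -51
Natural end conditions: M_0 = M_3 = 0.
Forward elimination and back-substitution give M_0 = 0, M_1 = 61/10, M_2 = -79/10, M_3 = 0.
On [1, 3], S'(t) = b_0 + 2c_0·(t - 1) + 3d_0·(t - 1)² with b_0 = Δ_0 - h_0(2M_0 + M_1)/6 = -53/15, c_0 = M_0/2 = 0, d_0 = (M_1 - M_0)/(6h_0) = 61/120. So S'(1) = -53/15.

-3.5333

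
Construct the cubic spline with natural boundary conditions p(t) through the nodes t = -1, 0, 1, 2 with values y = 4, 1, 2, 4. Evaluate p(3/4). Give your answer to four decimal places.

1.5156

Write m_i for p''(x_i). With h_i = 1, 1, 1 and divided differences Δ_i = -3, 1, 2, the continuity of p' gives the tridiagonal system
  1·m_0 + 4·m_1 + 1·m_2 = 6(Δ_1 - Δ_0) = 24
  1·m_1 + 4·m_2 + 1·m_3 = 6(Δ_2 - Δ_1) = 6
Natural end conditions: m_0 = m_3 = 0.
Hence m_0 = 0, m_1 = 6, m_2 = 0, m_3 = 0.
On [0, 1], p(t) = 1 - 1·t + 3·t² - 1·t³.
With t = 3/4: p(3/4) = 97/64.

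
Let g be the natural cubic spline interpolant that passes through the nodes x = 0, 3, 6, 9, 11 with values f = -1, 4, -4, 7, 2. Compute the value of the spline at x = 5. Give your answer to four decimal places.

-2.7579

Put σ_i = g'' at the i-th knot. Here h = (3, 3, 3, 2) and Δ = (5/3, -8/3, 11/3, -5/2), so the interior equations h_(i-1)·σ_(i-1) + 2(h_(i-1)+h_i)·σ_i + h_i·σ_(i+1) = 6(Δ_i − Δ_(i-1)) read
  3·σ_0 + 12·σ_1 + 3·σ_2 = 6(Δ_1 - Δ_0) = -26
  3·σ_1 + 12·σ_2 + 3·σ_3 = 6(Δ_2 - Δ_1) = 38
  3·σ_2 + 10·σ_3 + 2·σ_4 = 6(Δ_3 - Δ_2) = -37
Natural end conditions: σ_0 = σ_4 = 0.
Solving: σ_0 = 0, σ_1 = -1453/414, σ_2 = 1112/207, σ_3 = -733/138, σ_4 = 0.
On [3, 6], g(x) = 4 - 763/414·(x - 3) - 1453/828·(x - 3)² + 3677/7452·(x - 3)³.
With (x - 3) = 2: g(5) = -5138/1863.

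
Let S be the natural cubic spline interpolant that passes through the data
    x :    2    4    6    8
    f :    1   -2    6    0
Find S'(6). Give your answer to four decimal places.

Let m_i = S''(x_i). Step sizes h_i = 2, 2, 2; slopes of the chords Δ_i = (y_(i+1) - y_i)/h_i = -3/2, 4, -3.
  2·m_0 + 8·m_1 + 2·m_2 = 6(Δ_1 - Δ_0) = 33
  2·m_1 + 8·m_2 + 2·m_3 = 6(Δ_2 - Δ_1) = -42
Natural end conditions: m_0 = m_3 = 0.
Solving the tridiagonal system: m_0 = 0, m_1 = 29/5, m_2 = -67/10, m_3 = 0.
On [6, 8], S'(x) = b_2 + 2c_2·(x - 6) + 3d_2·(x - 6)² with b_2 = Δ_2 - h_2(2m_2 + m_3)/6 = 22/15, c_2 = m_2/2 = -67/20, d_2 = (m_3 - m_2)/(6h_2) = 67/120. So S'(6) = 22/15.

1.4667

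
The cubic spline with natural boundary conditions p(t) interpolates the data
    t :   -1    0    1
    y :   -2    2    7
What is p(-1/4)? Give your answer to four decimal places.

Write m_i for p''(x_i). With h_i = 1, 1 and divided differences Δ_i = 4, 5, the continuity of p' gives the tridiagonal system
  1·m_0 + 4·m_1 + 1·m_2 = 6(Δ_1 - Δ_0) = 6
Natural end conditions: m_0 = m_2 = 0.
Solving the tridiagonal system: m_0 = 0, m_1 = 3/2, m_2 = 0.
On [-1, 0], p(t) = -2 + 15/4·(t + 1) + 0·(t + 1)² + 1/4·(t + 1)³.
With (t + 1) = 3/4: p(-1/4) = 235/256.

0.9180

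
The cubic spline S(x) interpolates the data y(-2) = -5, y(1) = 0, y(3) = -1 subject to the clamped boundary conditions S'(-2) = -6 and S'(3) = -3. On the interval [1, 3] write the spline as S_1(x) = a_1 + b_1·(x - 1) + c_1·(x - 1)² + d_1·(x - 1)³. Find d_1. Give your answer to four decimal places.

0.1625

Put m_i = S'' at the i-th knot. Here h = (3, 2) and Δ = (5/3, -1/2), so the interior equations h_(i-1)·m_(i-1) + 2(h_(i-1)+h_i)·m_i + h_i·m_(i+1) = 6(Δ_i − Δ_(i-1)) read
  3·m_0 + 10·m_1 + 2·m_2 = 6(Δ_1 - Δ_0) = -13
Clamped end conditions give two more equations: 2h_0·m_0 + h_0·m_1 = 6(Δ_0 - S'(-2)) = 46 and h_1·m_1 + 2h_1·m_2 = 6(S'(3) - Δ_1) = -15.
Solving the tridiagonal system: m_0 = 287/30, m_1 = -19/5, m_2 = -37/20.
On [1, 3], with S_1(x) = a_1 + b_1·(x - 1) + c_1·(x - 1)² + d_1·(x - 1)³: c_1 = m_1/2 = -19/10, d_1 = (m_2 - m_1)/(6h_1) = 13/80, b_1 = Δ_1 - h_1(2m_1 + m_2)/6 = 53/20.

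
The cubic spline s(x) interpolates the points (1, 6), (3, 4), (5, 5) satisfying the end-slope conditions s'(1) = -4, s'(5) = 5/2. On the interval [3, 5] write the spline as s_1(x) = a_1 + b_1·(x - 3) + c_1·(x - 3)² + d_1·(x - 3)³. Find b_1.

Write σ_i for s''(x_i). With h_i = 2, 2 and divided differences Δ_i = -1, 1/2, the continuity of s' gives the tridiagonal system
  2·σ_0 + 8·σ_1 + 2·σ_2 = 6(Δ_1 - Δ_0) = 9
Clamped end conditions give two more equations: 2h_0·σ_0 + h_0·σ_1 = 6(Δ_0 - s'(1)) = 18 and h_1·σ_1 + 2h_1·σ_2 = 6(s'(5) - Δ_1) = 12.
Solving the tridiagonal system: σ_0 = 5, σ_1 = -1, σ_2 = 7/2.
On [3, 5], with s_1(x) = a_1 + b_1·(x - 3) + c_1·(x - 3)² + d_1·(x - 3)³: c_1 = σ_1/2 = -1/2, d_1 = (σ_2 - σ_1)/(6h_1) = 3/8, b_1 = Δ_1 - h_1(2σ_1 + σ_2)/6 = 0.

0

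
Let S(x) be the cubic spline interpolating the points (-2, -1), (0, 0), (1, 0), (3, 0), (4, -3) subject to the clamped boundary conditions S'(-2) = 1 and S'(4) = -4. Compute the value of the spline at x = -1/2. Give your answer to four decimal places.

With M_i denoting the second derivative at x_i, h_i = 2, 1, 2, 1, and Δ_i = (y_(i+1) − y_i)/h_i = 1/2, 0, 0, -3:
  2·M_0 + 6·M_1 + 1·M_2 = 6(Δ_1 - Δ_0) = -3
  1·M_1 + 6·M_2 + 2·M_3 = 6(Δ_2 - Δ_1) = 0
  2·M_2 + 6·M_3 + 1·M_4 = 6(Δ_3 - Δ_2) = -18
Clamped end conditions give two more equations: 2h_0·M_0 + h_0·M_1 = 6(Δ_0 - S'(-2)) = -3 and h_3·M_3 + 2h_3·M_4 = 6(S'(4) - Δ_3) = -6.
Hence M_0 = -181/372, M_1 = -49/93, M_2 = 211/186, M_3 = -292/93, M_4 = -133/93.
On [-2, 0], S(x) = -1 + 1·(x + 2) - 181/744·(x + 2)² - 5/1488·(x + 2)³.
With (x + 2) = 3/2: S(-1/2) = -233/3968.

-0.0587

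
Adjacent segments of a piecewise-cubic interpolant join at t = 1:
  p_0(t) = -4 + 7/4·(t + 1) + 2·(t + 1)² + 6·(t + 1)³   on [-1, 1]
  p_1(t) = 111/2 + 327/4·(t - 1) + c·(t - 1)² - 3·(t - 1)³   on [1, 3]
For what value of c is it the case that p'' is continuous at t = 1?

p_0''(t) = 4 + 36·(t + 1), so p_0''(1) = 76. On the right, p_1''(1) = 2c, so c = 38.

38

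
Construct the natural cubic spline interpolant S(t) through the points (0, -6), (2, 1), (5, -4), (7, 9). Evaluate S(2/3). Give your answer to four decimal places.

-2.6747

Let M_i = S''(x_i). Step sizes h_i = 2, 3, 2; slopes of the chords Δ_i = (y_(i+1) - y_i)/h_i = 7/2, -5/3, 13/2.
  2·M_0 + 10·M_1 + 3·M_2 = 6(Δ_1 - Δ_0) = -31
  3·M_1 + 10·M_2 + 2·M_3 = 6(Δ_2 - Δ_1) = 49
Natural end conditions: M_0 = M_3 = 0.
Hence M_0 = 0, M_1 = -457/91, M_2 = 583/91, M_3 = 0.
On [0, 2], S(t) = -6 + 2825/546·t + 0·t² - 457/1092·t³.
With t = 2/3: S(2/3) = -19715/7371.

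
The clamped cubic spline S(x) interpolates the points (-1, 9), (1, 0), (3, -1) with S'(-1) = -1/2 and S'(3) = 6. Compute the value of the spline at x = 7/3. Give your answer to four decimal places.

-3.2778

Let m_i = S''(x_i). Step sizes h_i = 2, 2; slopes of the chords Δ_i = (y_(i+1) - y_i)/h_i = -9/2, -1/2.
  2·m_0 + 8·m_1 + 2·m_2 = 6(Δ_1 - Δ_0) = 24
Clamped end conditions give two more equations: 2h_0·m_0 + h_0·m_1 = 6(Δ_0 - S'(-1)) = -24 and h_1·m_1 + 2h_1·m_2 = 6(S'(3) - Δ_1) = 39.
Solving: m_0 = -59/8, m_1 = 11/4, m_2 = 67/8.
On [1, 3], S(x) = 0 - 41/8·(x - 1) + 11/8·(x - 1)² + 15/32·(x - 1)³.
With (x - 1) = 4/3: S(7/3) = -59/18.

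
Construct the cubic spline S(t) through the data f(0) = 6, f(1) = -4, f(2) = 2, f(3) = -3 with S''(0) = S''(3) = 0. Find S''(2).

-24

Write M_i for S''(x_i). With h_i = 1, 1, 1 and divided differences Δ_i = -10, 6, -5, the continuity of S' gives the tridiagonal system
  1·M_0 + 4·M_1 + 1·M_2 = 6(Δ_1 - Δ_0) = 96
  1·M_1 + 4·M_2 + 1·M_3 = 6(Δ_2 - Δ_1) = -66
Natural end conditions: M_0 = M_3 = 0.
Solving: M_0 = 0, M_1 = 30, M_2 = -24, M_3 = 0.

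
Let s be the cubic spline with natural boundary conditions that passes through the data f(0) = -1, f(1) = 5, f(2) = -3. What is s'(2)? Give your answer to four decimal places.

Write m_i for s''(x_i). With h_i = 1, 1 and divided differences Δ_i = 6, -8, the continuity of s' gives the tridiagonal system
  1·m_0 + 4·m_1 + 1·m_2 = 6(Δ_1 - Δ_0) = -84
Natural end conditions: m_0 = m_2 = 0.
Solving: m_0 = 0, m_1 = -21, m_2 = 0.
On [1, 2], s'(t) = b_1 + 2c_1·(t - 1) + 3d_1·(t - 1)² with b_1 = Δ_1 - h_1(2m_1 + m_2)/6 = -1, c_1 = m_1/2 = -21/2, d_1 = (m_2 - m_1)/(6h_1) = 7/2. So s'(2) = -23/2.

-11.5000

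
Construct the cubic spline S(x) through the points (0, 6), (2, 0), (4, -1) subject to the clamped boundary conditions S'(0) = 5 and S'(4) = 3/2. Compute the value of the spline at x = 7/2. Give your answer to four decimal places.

Put m_i = S'' at the i-th knot. Here h = (2, 2) and Δ = (-3, -1/2), so the interior equations h_(i-1)·m_(i-1) + 2(h_(i-1)+h_i)·m_i + h_i·m_(i+1) = 6(Δ_i − Δ_(i-1)) read
  2·m_0 + 8·m_1 + 2·m_2 = 6(Δ_1 - Δ_0) = 15
Clamped end conditions give two more equations: 2h_0·m_0 + h_0·m_1 = 6(Δ_0 - S'(0)) = -48 and h_1·m_1 + 2h_1·m_2 = 6(S'(4) - Δ_1) = 12.
Solving the tridiagonal system: m_0 = -59/4, m_1 = 11/2, m_2 = 1/4.
On [2, 4], S(x) = 0 - 17/4·(x - 2) + 11/4·(x - 2)² - 7/16·(x - 2)³.
With (x - 2) = 3/2: S(7/2) = -213/128.

-1.6641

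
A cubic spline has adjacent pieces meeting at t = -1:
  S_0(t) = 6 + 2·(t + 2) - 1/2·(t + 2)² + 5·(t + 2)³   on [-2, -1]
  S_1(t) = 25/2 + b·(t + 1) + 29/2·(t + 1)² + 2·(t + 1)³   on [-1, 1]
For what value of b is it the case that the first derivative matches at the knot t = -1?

S_0'(t) = 2 - 1·(t + 2) + 15·(t + 2)², so S_0'(-1) = 16. On the right, S_1'(-1) = b, so b = 16.

16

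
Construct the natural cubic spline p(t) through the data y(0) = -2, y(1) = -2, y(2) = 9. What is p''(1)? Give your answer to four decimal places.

16.5000

With M_i denoting the second derivative at x_i, h_i = 1, 1, and Δ_i = (y_(i+1) − y_i)/h_i = 0, 11:
  1·M_0 + 4·M_1 + 1·M_2 = 6(Δ_1 - Δ_0) = 66
Natural end conditions: M_0 = M_2 = 0.
Hence M_0 = 0, M_1 = 33/2, M_2 = 0.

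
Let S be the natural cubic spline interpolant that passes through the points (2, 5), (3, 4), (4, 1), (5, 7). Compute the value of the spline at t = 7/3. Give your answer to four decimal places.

5.0025

Write M_i for S''(x_i). With h_i = 1, 1, 1 and divided differences Δ_i = -1, -3, 6, the continuity of S' gives the tridiagonal system
  1·M_0 + 4·M_1 + 1·M_2 = 6(Δ_1 - Δ_0) = -12
  1·M_1 + 4·M_2 + 1·M_3 = 6(Δ_2 - Δ_1) = 54
Natural end conditions: M_0 = M_3 = 0.
Solving: M_0 = 0, M_1 = -34/5, M_2 = 76/5, M_3 = 0.
On [2, 3], S(t) = 5 + 2/15·(t - 2) + 0·(t - 2)² - 17/15·(t - 2)³.
With (t - 2) = 1/3: S(7/3) = 2026/405.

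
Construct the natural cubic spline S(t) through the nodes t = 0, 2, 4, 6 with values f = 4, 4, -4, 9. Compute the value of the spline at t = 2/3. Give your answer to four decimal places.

5.0469

Let m_i = S''(x_i). Step sizes h_i = 2, 2, 2; slopes of the chords Δ_i = (y_(i+1) - y_i)/h_i = 0, -4, 13/2.
  2·m_0 + 8·m_1 + 2·m_2 = 6(Δ_1 - Δ_0) = -24
  2·m_1 + 8·m_2 + 2·m_3 = 6(Δ_2 - Δ_1) = 63
Natural end conditions: m_0 = m_3 = 0.
Solving the tridiagonal system: m_0 = 0, m_1 = -53/10, m_2 = 46/5, m_3 = 0.
On [0, 2], S(t) = 4 + 53/30·t + 0·t² - 53/120·t³.
With t = 2/3: S(2/3) = 2044/405.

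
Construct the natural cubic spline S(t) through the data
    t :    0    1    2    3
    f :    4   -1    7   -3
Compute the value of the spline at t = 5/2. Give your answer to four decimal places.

4.1250

Write M_i for S''(x_i). With h_i = 1, 1, 1 and divided differences Δ_i = -5, 8, -10, the continuity of S' gives the tridiagonal system
  1·M_0 + 4·M_1 + 1·M_2 = 6(Δ_1 - Δ_0) = 78
  1·M_1 + 4·M_2 + 1·M_3 = 6(Δ_2 - Δ_1) = -108
Natural end conditions: M_0 = M_3 = 0.
Forward elimination and back-substitution give M_0 = 0, M_1 = 28, M_2 = -34, M_3 = 0.
On [2, 3], S(t) = 7 + 4/3·(t - 2) - 17·(t - 2)² + 17/3·(t - 2)³.
With (t - 2) = 1/2: S(5/2) = 33/8.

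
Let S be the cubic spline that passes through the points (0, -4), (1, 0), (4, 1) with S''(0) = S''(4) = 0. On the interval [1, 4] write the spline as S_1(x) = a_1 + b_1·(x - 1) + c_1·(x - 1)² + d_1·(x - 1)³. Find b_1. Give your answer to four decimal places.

3.0833

With M_i denoting the second derivative at x_i, h_i = 1, 3, and Δ_i = (y_(i+1) − y_i)/h_i = 4, 1/3:
  1·M_0 + 8·M_1 + 3·M_2 = 6(Δ_1 - Δ_0) = -22
Natural end conditions: M_0 = M_2 = 0.
Solving: M_0 = 0, M_1 = -11/4, M_2 = 0.
On [1, 4], with S_1(x) = a_1 + b_1·(x - 1) + c_1·(x - 1)² + d_1·(x - 1)³: c_1 = M_1/2 = -11/8, d_1 = (M_2 - M_1)/(6h_1) = 11/72, b_1 = Δ_1 - h_1(2M_1 + M_2)/6 = 37/12.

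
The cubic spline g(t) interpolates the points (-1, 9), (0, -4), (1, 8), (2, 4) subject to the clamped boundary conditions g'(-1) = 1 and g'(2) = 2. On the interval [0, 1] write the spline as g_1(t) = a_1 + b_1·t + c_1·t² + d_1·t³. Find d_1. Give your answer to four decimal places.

-20.4000

Let M_i = g''(x_i). Step sizes h_i = 1, 1, 1; slopes of the chords Δ_i = (y_(i+1) - y_i)/h_i = -13, 12, -4.
  1·M_0 + 4·M_1 + 1·M_2 = 6(Δ_1 - Δ_0) = 150
  1·M_1 + 4·M_2 + 1·M_3 = 6(Δ_2 - Δ_1) = -96
Clamped end conditions give two more equations: 2h_0·M_0 + h_0·M_1 = 6(Δ_0 - g'(-1)) = -84 and h_2·M_2 + 2h_2·M_3 = 6(g'(2) - Δ_2) = 36.
Forward elimination and back-substitution give M_0 = -1154/15, M_1 = 1048/15, M_2 = -788/15, M_3 = 664/15.
On [0, 1], with g_1(t) = a_1 + b_1·t + c_1·t² + d_1·t³: c_1 = M_1/2 = 524/15, d_1 = (M_2 - M_1)/(6h_1) = -102/5, b_1 = Δ_1 - h_1(2M_1 + M_2)/6 = -38/15.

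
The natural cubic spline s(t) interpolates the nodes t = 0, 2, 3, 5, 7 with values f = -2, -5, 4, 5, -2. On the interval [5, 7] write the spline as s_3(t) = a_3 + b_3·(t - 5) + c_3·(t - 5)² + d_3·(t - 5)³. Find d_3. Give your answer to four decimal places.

0.0332

Put M_i = s'' at the i-th knot. Here h = (2, 1, 2, 2) and Δ = (-3/2, 9, 1/2, -7/2), so the interior equations h_(i-1)·M_(i-1) + 2(h_(i-1)+h_i)·M_i + h_i·M_(i+1) = 6(Δ_i − Δ_(i-1)) read
  2·M_0 + 6·M_1 + 1·M_2 = 6(Δ_1 - Δ_0) = 63
  1·M_1 + 6·M_2 + 2·M_3 = 6(Δ_2 - Δ_1) = -51
  2·M_2 + 8·M_3 + 2·M_4 = 6(Δ_3 - Δ_2) = -24
Natural end conditions: M_0 = M_4 = 0.
Hence M_0 = 0, M_1 = 783/64, M_2 = -333/32, M_3 = -51/128, M_4 = 0.
On [5, 7], with s_3(t) = a_3 + b_3·(t - 5) + c_3·(t - 5)² + d_3·(t - 5)³: c_3 = M_3/2 = -51/256, d_3 = (M_4 - M_3)/(6h_3) = 17/512, b_3 = Δ_3 - h_3(2M_3 + M_4)/6 = -207/64.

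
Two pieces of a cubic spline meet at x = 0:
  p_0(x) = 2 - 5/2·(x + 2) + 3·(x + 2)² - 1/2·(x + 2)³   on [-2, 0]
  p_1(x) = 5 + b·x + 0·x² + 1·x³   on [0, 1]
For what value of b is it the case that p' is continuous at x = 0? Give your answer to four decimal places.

3.5000

p_0'(x) = -5/2 + 6·(x + 2) - 3/2·(x + 2)², so p_0'(0) = 7/2. On the right, p_1'(0) = b, so b = 7/2.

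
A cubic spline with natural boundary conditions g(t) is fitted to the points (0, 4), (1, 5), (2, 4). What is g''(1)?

With M_i denoting the second derivative at x_i, h_i = 1, 1, and Δ_i = (y_(i+1) − y_i)/h_i = 1, -1:
  1·M_0 + 4·M_1 + 1·M_2 = 6(Δ_1 - Δ_0) = -12
Natural end conditions: M_0 = M_2 = 0.
Forward elimination and back-substitution give M_0 = 0, M_1 = -3, M_2 = 0.

-3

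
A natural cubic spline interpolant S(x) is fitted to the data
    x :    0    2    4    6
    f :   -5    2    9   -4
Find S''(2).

Write m_i for S''(x_i). With h_i = 2, 2, 2 and divided differences Δ_i = 7/2, 7/2, -13/2, the continuity of S' gives the tridiagonal system
  2·m_0 + 8·m_1 + 2·m_2 = 6(Δ_1 - Δ_0) = 0
  2·m_1 + 8·m_2 + 2·m_3 = 6(Δ_2 - Δ_1) = -60
Natural end conditions: m_0 = m_3 = 0.
Solving the tridiagonal system: m_0 = 0, m_1 = 2, m_2 = -8, m_3 = 0.

2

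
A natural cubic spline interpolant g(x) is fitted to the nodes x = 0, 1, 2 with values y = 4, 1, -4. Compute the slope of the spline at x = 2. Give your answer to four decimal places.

-5.5000

With σ_i denoting the second derivative at x_i, h_i = 1, 1, and Δ_i = (y_(i+1) − y_i)/h_i = -3, -5:
  1·σ_0 + 4·σ_1 + 1·σ_2 = 6(Δ_1 - Δ_0) = -12
Natural end conditions: σ_0 = σ_2 = 0.
Hence σ_0 = 0, σ_1 = -3, σ_2 = 0.
On [1, 2], g'(x) = b_1 + 2c_1·(x - 1) + 3d_1·(x - 1)² with b_1 = Δ_1 - h_1(2σ_1 + σ_2)/6 = -4, c_1 = σ_1/2 = -3/2, d_1 = (σ_2 - σ_1)/(6h_1) = 1/2. So g'(2) = -11/2.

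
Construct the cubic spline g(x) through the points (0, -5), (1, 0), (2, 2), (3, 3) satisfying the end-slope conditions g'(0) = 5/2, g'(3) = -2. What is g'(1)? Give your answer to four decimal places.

4.2000

With σ_i denoting the second derivative at x_i, h_i = 1, 1, 1, and Δ_i = (y_(i+1) − y_i)/h_i = 5, 2, 1:
  1·σ_0 + 4·σ_1 + 1·σ_2 = 6(Δ_1 - Δ_0) = -18
  1·σ_1 + 4·σ_2 + 1·σ_3 = 6(Δ_2 - Δ_1) = -6
Clamped end conditions give two more equations: 2h_0·σ_0 + h_0·σ_1 = 6(Δ_0 - g'(0)) = 15 and h_2·σ_2 + 2h_2·σ_3 = 6(g'(3) - Δ_2) = -18.
Forward elimination and back-substitution give σ_0 = 58/5, σ_1 = -41/5, σ_2 = 16/5, σ_3 = -53/5.
On [1, 2], g'(x) = b_1 + 2c_1·(x - 1) + 3d_1·(x - 1)² with b_1 = Δ_1 - h_1(2σ_1 + σ_2)/6 = 21/5, c_1 = σ_1/2 = -41/10, d_1 = (σ_2 - σ_1)/(6h_1) = 19/10. So g'(1) = 21/5.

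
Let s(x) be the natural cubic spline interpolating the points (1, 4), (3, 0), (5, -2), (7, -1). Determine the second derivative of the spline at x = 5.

1

Write σ_i for s''(x_i). With h_i = 2, 2, 2 and divided differences Δ_i = -2, -1, 1/2, the continuity of s' gives the tridiagonal system
  2·σ_0 + 8·σ_1 + 2·σ_2 = 6(Δ_1 - Δ_0) = 6
  2·σ_1 + 8·σ_2 + 2·σ_3 = 6(Δ_2 - Δ_1) = 9
Natural end conditions: σ_0 = σ_3 = 0.
Forward elimination and back-substitution give σ_0 = 0, σ_1 = 1/2, σ_2 = 1, σ_3 = 0.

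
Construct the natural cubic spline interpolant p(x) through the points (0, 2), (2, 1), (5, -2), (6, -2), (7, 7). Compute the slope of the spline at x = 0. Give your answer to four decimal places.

-0.4964

Write m_i for p''(x_i). With h_i = 2, 3, 1, 1 and divided differences Δ_i = -1/2, -1, 0, 9, the continuity of p' gives the tridiagonal system
  2·m_0 + 10·m_1 + 3·m_2 = 6(Δ_1 - Δ_0) = -3
  3·m_1 + 8·m_2 + 1·m_3 = 6(Δ_2 - Δ_1) = 6
  1·m_2 + 4·m_3 + 1·m_4 = 6(Δ_3 - Δ_2) = 54
Natural end conditions: m_0 = m_4 = 0.
Hence m_0 = 0, m_1 = -3/274, m_2 = -132/137, m_3 = 3765/274, m_4 = 0.
On [0, 2], p'(x) = b_0 + 2c_0·x + 3d_0·x² with b_0 = Δ_0 - h_0(2m_0 + m_1)/6 = -68/137, c_0 = m_0/2 = 0, d_0 = (m_1 - m_0)/(6h_0) = -1/1096. So p'(0) = -68/137.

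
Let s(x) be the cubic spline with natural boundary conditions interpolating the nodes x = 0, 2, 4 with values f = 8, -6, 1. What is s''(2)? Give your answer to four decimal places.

With M_i denoting the second derivative at x_i, h_i = 2, 2, and Δ_i = (y_(i+1) − y_i)/h_i = -7, 7/2:
  2·M_0 + 8·M_1 + 2·M_2 = 6(Δ_1 - Δ_0) = 63
Natural end conditions: M_0 = M_2 = 0.
Solving: M_0 = 0, M_1 = 63/8, M_2 = 0.

7.8750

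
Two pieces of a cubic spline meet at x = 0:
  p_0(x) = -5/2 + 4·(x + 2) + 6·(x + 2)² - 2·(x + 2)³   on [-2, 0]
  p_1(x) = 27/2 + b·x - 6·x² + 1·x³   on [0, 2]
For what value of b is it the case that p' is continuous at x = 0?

p_0'(x) = 4 + 12·(x + 2) - 6·(x + 2)², so p_0'(0) = 4. On the right, p_1'(0) = b, so b = 4.

4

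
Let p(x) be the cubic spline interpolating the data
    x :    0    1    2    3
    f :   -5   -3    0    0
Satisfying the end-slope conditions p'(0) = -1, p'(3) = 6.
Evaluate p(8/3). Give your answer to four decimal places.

Write M_i for p''(x_i). With h_i = 1, 1, 1 and divided differences Δ_i = 2, 3, 0, the continuity of p' gives the tridiagonal system
  1·M_0 + 4·M_1 + 1·M_2 = 6(Δ_1 - Δ_0) = 6
  1·M_1 + 4·M_2 + 1·M_3 = 6(Δ_2 - Δ_1) = -18
Clamped end conditions give two more equations: 2h_0·M_0 + h_0·M_1 = 6(Δ_0 - p'(0)) = 18 and h_2·M_2 + 2h_2·M_3 = 6(p'(3) - Δ_2) = 36.
Solving: M_0 = 118/15, M_1 = 34/15, M_2 = -164/15, M_3 = 352/15.
On [2, 3], p(x) = 0 - 4/15·(x - 2) - 82/15·(x - 2)² + 86/15·(x - 2)³.
With (x - 2) = 2/3: p(8/3) = -368/405.

-0.9086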